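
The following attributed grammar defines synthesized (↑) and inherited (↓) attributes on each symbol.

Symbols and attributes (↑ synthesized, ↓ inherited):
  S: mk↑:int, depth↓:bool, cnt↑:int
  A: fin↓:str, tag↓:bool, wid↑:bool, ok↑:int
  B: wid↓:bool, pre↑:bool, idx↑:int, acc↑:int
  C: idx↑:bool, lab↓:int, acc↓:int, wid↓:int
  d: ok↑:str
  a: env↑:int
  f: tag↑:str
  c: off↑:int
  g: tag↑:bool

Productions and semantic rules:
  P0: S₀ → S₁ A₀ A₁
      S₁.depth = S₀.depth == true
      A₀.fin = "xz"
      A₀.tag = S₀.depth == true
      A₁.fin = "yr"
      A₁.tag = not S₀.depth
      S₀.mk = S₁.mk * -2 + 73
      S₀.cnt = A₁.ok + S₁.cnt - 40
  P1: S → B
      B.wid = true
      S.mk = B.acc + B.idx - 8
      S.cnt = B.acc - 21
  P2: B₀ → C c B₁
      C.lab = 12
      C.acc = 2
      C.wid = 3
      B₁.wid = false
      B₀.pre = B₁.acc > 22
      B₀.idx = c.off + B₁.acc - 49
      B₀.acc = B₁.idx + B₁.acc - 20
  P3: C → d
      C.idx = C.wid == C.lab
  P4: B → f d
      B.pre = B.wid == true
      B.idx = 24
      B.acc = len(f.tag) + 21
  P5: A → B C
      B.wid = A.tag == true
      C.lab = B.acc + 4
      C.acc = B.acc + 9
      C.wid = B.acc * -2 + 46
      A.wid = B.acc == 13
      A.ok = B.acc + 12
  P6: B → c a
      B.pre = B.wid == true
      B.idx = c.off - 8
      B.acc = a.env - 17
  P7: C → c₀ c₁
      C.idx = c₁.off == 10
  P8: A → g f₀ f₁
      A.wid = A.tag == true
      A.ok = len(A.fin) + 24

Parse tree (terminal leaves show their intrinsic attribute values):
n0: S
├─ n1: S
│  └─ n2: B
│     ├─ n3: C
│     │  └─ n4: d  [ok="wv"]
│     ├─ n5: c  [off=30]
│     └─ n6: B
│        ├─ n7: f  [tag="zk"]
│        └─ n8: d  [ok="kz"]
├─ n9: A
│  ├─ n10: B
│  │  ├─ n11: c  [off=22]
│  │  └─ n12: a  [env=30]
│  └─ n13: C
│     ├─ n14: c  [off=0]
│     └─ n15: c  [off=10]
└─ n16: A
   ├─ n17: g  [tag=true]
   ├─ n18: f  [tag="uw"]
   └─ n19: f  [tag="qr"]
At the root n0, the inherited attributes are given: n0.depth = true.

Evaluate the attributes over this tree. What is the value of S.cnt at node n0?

1. n0.depth = true  [given at root]
2. n1.depth = true  [S₀.depth == true]
3. n2.wid = true  [true]
4. n3.lab = 12  [12]
5. n3.acc = 2  [2]
6. n3.wid = 3  [3]
7. n4.ok = "wv"  [terminal]
8. n3.idx = false  [C.wid == C.lab]
9. n5.off = 30  [terminal]
10. n6.wid = false  [false]
11. n7.tag = "zk"  [terminal]
12. n8.ok = "kz"  [terminal]
13. n6.pre = false  [B.wid == true]
14. n6.idx = 24  [24]
15. n6.acc = 23  [len(f.tag) + 21]
16. n2.pre = true  [B₁.acc > 22]
17. n2.idx = 4  [c.off + B₁.acc - 49]
18. n2.acc = 27  [B₁.idx + B₁.acc - 20]
19. n1.mk = 23  [B.acc + B.idx - 8]
20. n1.cnt = 6  [B.acc - 21]
21. n9.fin = "xz"  ["xz"]
22. n9.tag = true  [S₀.depth == true]
23. n10.wid = true  [A.tag == true]
24. n11.off = 22  [terminal]
25. n12.env = 30  [terminal]
26. n10.pre = true  [B.wid == true]
27. n10.idx = 14  [c.off - 8]
28. n10.acc = 13  [a.env - 17]
29. n13.lab = 17  [B.acc + 4]
30. n13.acc = 22  [B.acc + 9]
31. n13.wid = 20  [B.acc * -2 + 46]
32. n14.off = 0  [terminal]
33. n15.off = 10  [terminal]
34. n13.idx = true  [c₁.off == 10]
35. n9.wid = true  [B.acc == 13]
36. n9.ok = 25  [B.acc + 12]
37. n16.fin = "yr"  ["yr"]
38. n16.tag = false  [not S₀.depth]
39. n17.tag = true  [terminal]
40. n18.tag = "uw"  [terminal]
41. n19.tag = "qr"  [terminal]
42. n16.wid = false  [A.tag == true]
43. n16.ok = 26  [len(A.fin) + 24]
44. n0.mk = 27  [S₁.mk * -2 + 73]
45. n0.cnt = -8  [A₁.ok + S₁.cnt - 40]

-8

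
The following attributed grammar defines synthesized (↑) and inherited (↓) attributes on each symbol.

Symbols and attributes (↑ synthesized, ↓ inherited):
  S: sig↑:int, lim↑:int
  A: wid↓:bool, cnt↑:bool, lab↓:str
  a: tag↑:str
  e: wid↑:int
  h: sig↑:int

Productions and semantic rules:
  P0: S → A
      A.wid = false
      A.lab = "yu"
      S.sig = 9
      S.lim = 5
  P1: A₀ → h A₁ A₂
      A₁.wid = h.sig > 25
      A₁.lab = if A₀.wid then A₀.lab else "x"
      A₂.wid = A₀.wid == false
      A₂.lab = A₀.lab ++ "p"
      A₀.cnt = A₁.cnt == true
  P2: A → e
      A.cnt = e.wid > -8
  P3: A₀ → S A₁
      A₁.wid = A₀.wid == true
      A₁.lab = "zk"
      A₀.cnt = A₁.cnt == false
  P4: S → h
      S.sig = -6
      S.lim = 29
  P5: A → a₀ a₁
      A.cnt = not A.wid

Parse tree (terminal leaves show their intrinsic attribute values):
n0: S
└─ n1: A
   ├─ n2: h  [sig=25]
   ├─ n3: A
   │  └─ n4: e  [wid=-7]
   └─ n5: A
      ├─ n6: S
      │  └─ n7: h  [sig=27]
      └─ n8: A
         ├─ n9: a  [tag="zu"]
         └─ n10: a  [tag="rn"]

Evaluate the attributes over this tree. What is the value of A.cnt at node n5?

true

1. n1.wid = false  [false]
2. n1.lab = "yu"  ["yu"]
3. n2.sig = 25  [terminal]
4. n3.wid = false  [h.sig > 25]
5. n3.lab = "x"  [if A₀.wid then A₀.lab else "x"]
6. n4.wid = -7  [terminal]
7. n3.cnt = true  [e.wid > -8]
8. n5.wid = true  [A₀.wid == false]
9. n5.lab = "yup"  [A₀.lab ++ "p"]
10. n7.sig = 27  [terminal]
11. n6.sig = -6  [-6]
12. n6.lim = 29  [29]
13. n8.wid = true  [A₀.wid == true]
14. n8.lab = "zk"  ["zk"]
15. n9.tag = "zu"  [terminal]
16. n10.tag = "rn"  [terminal]
17. n8.cnt = false  [not A.wid]
18. n5.cnt = true  [A₁.cnt == false]
19. n1.cnt = true  [A₁.cnt == true]
20. n0.sig = 9  [9]
21. n0.lim = 5  [5]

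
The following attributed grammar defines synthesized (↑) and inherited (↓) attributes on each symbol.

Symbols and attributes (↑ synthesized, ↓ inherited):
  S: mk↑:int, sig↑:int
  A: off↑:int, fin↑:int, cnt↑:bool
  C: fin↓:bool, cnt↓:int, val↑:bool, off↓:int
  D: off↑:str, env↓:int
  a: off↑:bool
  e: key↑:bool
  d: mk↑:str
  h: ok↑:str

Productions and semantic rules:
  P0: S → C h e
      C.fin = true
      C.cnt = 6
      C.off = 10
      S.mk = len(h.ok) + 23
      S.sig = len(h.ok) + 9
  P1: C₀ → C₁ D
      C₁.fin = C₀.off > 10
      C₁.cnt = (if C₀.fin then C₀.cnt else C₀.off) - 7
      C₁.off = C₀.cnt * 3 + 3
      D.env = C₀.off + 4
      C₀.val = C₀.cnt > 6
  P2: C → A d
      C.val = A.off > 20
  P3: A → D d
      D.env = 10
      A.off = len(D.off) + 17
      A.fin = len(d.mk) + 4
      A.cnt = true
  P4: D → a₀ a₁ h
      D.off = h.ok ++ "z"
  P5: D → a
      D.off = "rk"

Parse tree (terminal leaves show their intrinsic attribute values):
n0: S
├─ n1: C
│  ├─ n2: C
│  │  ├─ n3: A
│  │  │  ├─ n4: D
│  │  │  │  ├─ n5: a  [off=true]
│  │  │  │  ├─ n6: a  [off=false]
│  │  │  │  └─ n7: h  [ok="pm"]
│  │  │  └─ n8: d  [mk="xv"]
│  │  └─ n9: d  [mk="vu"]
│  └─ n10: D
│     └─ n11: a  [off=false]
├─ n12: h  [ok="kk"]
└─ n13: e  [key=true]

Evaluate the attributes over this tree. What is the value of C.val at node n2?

false

1. n1.fin = true  [true]
2. n1.cnt = 6  [6]
3. n1.off = 10  [10]
4. n2.fin = false  [C₀.off > 10]
5. n2.cnt = -1  [(if C₀.fin then C₀.cnt else C₀.off) - 7]
6. n2.off = 21  [C₀.cnt * 3 + 3]
7. n4.env = 10  [10]
8. n5.off = true  [terminal]
9. n6.off = false  [terminal]
10. n7.ok = "pm"  [terminal]
11. n4.off = "pmz"  [h.ok ++ "z"]
12. n8.mk = "xv"  [terminal]
13. n3.off = 20  [len(D.off) + 17]
14. n3.fin = 6  [len(d.mk) + 4]
15. n3.cnt = true  [true]
16. n9.mk = "vu"  [terminal]
17. n2.val = false  [A.off > 20]
18. n10.env = 14  [C₀.off + 4]
19. n11.off = false  [terminal]
20. n10.off = "rk"  ["rk"]
21. n1.val = false  [C₀.cnt > 6]
22. n12.ok = "kk"  [terminal]
23. n13.key = true  [terminal]
24. n0.mk = 25  [len(h.ok) + 23]
25. n0.sig = 11  [len(h.ok) + 9]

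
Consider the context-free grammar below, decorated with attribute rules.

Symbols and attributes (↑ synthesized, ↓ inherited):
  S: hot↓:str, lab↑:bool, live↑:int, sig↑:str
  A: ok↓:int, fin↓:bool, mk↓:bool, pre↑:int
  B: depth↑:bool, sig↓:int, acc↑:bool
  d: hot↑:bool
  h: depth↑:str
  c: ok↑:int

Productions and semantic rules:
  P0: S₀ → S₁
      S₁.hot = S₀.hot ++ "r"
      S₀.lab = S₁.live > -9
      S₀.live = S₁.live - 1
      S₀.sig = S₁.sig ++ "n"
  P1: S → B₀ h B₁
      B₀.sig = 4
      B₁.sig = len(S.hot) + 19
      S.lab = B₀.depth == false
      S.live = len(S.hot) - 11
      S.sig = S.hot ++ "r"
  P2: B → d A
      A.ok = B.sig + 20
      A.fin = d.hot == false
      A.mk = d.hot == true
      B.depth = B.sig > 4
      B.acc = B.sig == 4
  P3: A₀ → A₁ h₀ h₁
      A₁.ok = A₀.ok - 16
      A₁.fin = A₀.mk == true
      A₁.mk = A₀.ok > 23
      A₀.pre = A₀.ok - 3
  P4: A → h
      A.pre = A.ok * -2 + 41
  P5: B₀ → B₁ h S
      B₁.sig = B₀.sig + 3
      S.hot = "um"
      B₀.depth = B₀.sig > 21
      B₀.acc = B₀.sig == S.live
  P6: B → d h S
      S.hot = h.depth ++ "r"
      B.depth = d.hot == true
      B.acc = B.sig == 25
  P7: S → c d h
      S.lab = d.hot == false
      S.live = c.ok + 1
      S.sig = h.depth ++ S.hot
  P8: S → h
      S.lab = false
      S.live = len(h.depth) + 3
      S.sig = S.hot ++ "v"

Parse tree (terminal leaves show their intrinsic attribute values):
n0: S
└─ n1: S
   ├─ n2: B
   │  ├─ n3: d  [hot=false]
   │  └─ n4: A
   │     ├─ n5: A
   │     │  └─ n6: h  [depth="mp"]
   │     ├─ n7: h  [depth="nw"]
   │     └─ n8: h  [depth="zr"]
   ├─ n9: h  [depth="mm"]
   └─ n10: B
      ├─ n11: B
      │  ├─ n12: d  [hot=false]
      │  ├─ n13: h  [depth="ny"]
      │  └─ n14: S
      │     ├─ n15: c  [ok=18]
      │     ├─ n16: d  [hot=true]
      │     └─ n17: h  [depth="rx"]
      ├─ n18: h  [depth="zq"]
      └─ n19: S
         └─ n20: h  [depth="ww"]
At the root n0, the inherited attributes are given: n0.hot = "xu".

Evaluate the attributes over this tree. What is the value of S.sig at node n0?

"xurrn"

1. n0.hot = "xu"  [given at root]
2. n1.hot = "xur"  [S₀.hot ++ "r"]
3. n2.sig = 4  [4]
4. n3.hot = false  [terminal]
5. n4.ok = 24  [B.sig + 20]
6. n4.fin = true  [d.hot == false]
7. n4.mk = false  [d.hot == true]
8. n5.ok = 8  [A₀.ok - 16]
9. n5.fin = false  [A₀.mk == true]
10. n5.mk = true  [A₀.ok > 23]
11. n6.depth = "mp"  [terminal]
12. n5.pre = 25  [A.ok * -2 + 41]
13. n7.depth = "nw"  [terminal]
14. n8.depth = "zr"  [terminal]
15. n4.pre = 21  [A₀.ok - 3]
16. n2.depth = false  [B.sig > 4]
17. n2.acc = true  [B.sig == 4]
18. n9.depth = "mm"  [terminal]
19. n10.sig = 22  [len(S.hot) + 19]
20. n11.sig = 25  [B₀.sig + 3]
21. n12.hot = false  [terminal]
22. n13.depth = "ny"  [terminal]
23. n14.hot = "nyr"  [h.depth ++ "r"]
24. n15.ok = 18  [terminal]
25. n16.hot = true  [terminal]
26. n17.depth = "rx"  [terminal]
27. n14.lab = false  [d.hot == false]
28. n14.live = 19  [c.ok + 1]
29. n14.sig = "rxnyr"  [h.depth ++ S.hot]
30. n11.depth = false  [d.hot == true]
31. n11.acc = true  [B.sig == 25]
32. n18.depth = "zq"  [terminal]
33. n19.hot = "um"  ["um"]
34. n20.depth = "ww"  [terminal]
35. n19.lab = false  [false]
36. n19.live = 5  [len(h.depth) + 3]
37. n19.sig = "umv"  [S.hot ++ "v"]
38. n10.depth = true  [B₀.sig > 21]
39. n10.acc = false  [B₀.sig == S.live]
40. n1.lab = true  [B₀.depth == false]
41. n1.live = -8  [len(S.hot) - 11]
42. n1.sig = "xurr"  [S.hot ++ "r"]
43. n0.lab = true  [S₁.live > -9]
44. n0.live = -9  [S₁.live - 1]
45. n0.sig = "xurrn"  [S₁.sig ++ "n"]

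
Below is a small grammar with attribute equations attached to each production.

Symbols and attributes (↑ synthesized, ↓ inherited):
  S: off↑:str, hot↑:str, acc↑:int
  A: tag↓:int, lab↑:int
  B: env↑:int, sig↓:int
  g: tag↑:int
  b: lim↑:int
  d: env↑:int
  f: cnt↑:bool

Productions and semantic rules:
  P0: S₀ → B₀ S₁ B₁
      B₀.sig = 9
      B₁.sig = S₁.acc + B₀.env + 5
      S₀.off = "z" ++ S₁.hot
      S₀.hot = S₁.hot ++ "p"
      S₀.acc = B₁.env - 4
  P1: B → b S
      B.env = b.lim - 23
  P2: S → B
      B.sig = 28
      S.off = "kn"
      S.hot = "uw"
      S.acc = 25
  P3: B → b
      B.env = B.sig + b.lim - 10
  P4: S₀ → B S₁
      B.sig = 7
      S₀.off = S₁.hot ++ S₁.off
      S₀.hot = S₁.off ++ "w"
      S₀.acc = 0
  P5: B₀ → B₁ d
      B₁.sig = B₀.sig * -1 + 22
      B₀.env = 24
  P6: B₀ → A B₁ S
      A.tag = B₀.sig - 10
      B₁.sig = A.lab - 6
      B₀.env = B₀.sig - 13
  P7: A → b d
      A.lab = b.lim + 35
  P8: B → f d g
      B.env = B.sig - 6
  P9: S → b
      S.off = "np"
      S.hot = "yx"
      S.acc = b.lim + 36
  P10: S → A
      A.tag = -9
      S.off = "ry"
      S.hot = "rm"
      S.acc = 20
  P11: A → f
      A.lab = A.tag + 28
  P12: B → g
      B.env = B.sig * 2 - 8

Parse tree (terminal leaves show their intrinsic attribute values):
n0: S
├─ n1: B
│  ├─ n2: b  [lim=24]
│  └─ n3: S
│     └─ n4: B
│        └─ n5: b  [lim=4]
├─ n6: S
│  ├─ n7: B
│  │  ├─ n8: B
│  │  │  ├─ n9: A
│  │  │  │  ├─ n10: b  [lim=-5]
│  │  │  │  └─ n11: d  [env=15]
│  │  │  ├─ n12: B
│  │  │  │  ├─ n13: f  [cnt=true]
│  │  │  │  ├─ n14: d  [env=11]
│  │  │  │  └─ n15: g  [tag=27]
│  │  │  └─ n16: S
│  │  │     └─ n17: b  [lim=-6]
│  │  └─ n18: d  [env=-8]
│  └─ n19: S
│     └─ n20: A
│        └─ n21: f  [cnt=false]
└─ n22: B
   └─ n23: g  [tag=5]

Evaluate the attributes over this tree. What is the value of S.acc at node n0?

1. n1.sig = 9  [9]
2. n2.lim = 24  [terminal]
3. n4.sig = 28  [28]
4. n5.lim = 4  [terminal]
5. n4.env = 22  [B.sig + b.lim - 10]
6. n3.off = "kn"  ["kn"]
7. n3.hot = "uw"  ["uw"]
8. n3.acc = 25  [25]
9. n1.env = 1  [b.lim - 23]
10. n7.sig = 7  [7]
11. n8.sig = 15  [B₀.sig * -1 + 22]
12. n9.tag = 5  [B₀.sig - 10]
13. n10.lim = -5  [terminal]
14. n11.env = 15  [terminal]
15. n9.lab = 30  [b.lim + 35]
16. n12.sig = 24  [A.lab - 6]
17. n13.cnt = true  [terminal]
18. n14.env = 11  [terminal]
19. n15.tag = 27  [terminal]
20. n12.env = 18  [B.sig - 6]
21. n17.lim = -6  [terminal]
22. n16.off = "np"  ["np"]
23. n16.hot = "yx"  ["yx"]
24. n16.acc = 30  [b.lim + 36]
25. n8.env = 2  [B₀.sig - 13]
26. n18.env = -8  [terminal]
27. n7.env = 24  [24]
28. n20.tag = -9  [-9]
29. n21.cnt = false  [terminal]
30. n20.lab = 19  [A.tag + 28]
31. n19.off = "ry"  ["ry"]
32. n19.hot = "rm"  ["rm"]
33. n19.acc = 20  [20]
34. n6.off = "rmry"  [S₁.hot ++ S₁.off]
35. n6.hot = "ryw"  [S₁.off ++ "w"]
36. n6.acc = 0  [0]
37. n22.sig = 6  [S₁.acc + B₀.env + 5]
38. n23.tag = 5  [terminal]
39. n22.env = 4  [B.sig * 2 - 8]
40. n0.off = "zryw"  ["z" ++ S₁.hot]
41. n0.hot = "rywp"  [S₁.hot ++ "p"]
42. n0.acc = 0  [B₁.env - 4]

0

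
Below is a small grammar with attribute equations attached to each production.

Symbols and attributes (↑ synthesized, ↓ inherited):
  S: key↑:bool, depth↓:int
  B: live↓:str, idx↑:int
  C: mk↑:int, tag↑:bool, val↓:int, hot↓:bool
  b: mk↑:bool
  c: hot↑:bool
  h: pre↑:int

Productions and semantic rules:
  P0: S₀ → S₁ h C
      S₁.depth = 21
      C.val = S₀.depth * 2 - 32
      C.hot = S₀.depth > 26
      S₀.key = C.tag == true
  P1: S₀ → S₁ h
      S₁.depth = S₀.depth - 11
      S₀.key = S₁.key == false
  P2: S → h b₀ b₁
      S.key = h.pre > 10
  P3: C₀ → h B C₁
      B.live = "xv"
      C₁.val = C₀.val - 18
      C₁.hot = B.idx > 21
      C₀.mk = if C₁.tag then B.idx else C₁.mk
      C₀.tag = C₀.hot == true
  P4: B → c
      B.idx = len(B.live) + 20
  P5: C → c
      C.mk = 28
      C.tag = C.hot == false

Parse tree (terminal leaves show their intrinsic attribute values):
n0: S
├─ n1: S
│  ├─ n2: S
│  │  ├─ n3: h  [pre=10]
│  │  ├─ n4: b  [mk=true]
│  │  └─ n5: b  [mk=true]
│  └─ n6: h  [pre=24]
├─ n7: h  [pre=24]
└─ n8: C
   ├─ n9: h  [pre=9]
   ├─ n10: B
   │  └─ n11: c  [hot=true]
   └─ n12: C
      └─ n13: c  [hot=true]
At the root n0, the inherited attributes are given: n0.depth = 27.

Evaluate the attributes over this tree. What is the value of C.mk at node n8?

28

1. n0.depth = 27  [given at root]
2. n1.depth = 21  [21]
3. n2.depth = 10  [S₀.depth - 11]
4. n3.pre = 10  [terminal]
5. n4.mk = true  [terminal]
6. n5.mk = true  [terminal]
7. n2.key = false  [h.pre > 10]
8. n6.pre = 24  [terminal]
9. n1.key = true  [S₁.key == false]
10. n7.pre = 24  [terminal]
11. n8.val = 22  [S₀.depth * 2 - 32]
12. n8.hot = true  [S₀.depth > 26]
13. n9.pre = 9  [terminal]
14. n10.live = "xv"  ["xv"]
15. n11.hot = true  [terminal]
16. n10.idx = 22  [len(B.live) + 20]
17. n12.val = 4  [C₀.val - 18]
18. n12.hot = true  [B.idx > 21]
19. n13.hot = true  [terminal]
20. n12.mk = 28  [28]
21. n12.tag = false  [C.hot == false]
22. n8.mk = 28  [if C₁.tag then B.idx else C₁.mk]
23. n8.tag = true  [C₀.hot == true]
24. n0.key = true  [C.tag == true]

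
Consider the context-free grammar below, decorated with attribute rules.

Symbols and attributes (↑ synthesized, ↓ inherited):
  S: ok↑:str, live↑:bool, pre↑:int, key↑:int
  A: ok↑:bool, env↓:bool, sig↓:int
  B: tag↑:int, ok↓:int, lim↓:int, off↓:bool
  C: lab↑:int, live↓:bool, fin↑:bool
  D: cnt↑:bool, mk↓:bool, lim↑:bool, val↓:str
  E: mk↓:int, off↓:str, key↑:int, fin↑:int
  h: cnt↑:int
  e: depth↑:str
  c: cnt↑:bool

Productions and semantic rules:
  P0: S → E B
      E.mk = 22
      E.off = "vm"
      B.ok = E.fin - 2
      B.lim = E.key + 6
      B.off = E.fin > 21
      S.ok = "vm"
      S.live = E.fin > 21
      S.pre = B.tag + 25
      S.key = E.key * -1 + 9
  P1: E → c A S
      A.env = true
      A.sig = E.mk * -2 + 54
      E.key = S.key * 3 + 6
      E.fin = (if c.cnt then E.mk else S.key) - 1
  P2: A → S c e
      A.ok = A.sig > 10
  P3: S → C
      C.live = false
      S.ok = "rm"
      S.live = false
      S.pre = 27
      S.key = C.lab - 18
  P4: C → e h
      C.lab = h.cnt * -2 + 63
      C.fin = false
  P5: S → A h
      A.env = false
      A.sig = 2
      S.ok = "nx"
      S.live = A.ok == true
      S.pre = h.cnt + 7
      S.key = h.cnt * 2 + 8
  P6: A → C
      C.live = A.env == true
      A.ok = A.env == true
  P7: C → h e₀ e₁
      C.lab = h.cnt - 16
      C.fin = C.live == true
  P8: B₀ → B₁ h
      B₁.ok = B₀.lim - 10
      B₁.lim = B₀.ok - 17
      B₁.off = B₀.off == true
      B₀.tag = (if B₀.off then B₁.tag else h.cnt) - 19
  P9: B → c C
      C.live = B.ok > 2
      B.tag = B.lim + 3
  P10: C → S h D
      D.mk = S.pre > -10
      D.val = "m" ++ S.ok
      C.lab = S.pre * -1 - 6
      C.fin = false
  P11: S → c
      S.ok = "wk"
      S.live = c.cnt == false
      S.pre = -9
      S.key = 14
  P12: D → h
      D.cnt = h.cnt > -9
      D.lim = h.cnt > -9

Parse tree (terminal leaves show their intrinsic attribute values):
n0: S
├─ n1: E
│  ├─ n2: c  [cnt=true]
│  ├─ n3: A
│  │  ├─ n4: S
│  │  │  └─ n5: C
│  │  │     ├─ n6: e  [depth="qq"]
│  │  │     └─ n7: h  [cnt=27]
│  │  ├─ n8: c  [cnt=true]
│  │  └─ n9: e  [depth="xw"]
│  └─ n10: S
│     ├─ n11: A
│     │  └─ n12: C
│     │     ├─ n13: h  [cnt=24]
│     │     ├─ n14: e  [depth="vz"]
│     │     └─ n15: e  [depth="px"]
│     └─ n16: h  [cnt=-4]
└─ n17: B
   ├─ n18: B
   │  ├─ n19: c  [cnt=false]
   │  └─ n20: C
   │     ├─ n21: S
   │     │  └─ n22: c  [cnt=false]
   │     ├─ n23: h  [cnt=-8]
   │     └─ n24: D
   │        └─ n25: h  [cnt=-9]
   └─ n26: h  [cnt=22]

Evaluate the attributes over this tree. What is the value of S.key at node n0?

1. n1.mk = 22  [22]
2. n1.off = "vm"  ["vm"]
3. n2.cnt = true  [terminal]
4. n3.env = true  [true]
5. n3.sig = 10  [E.mk * -2 + 54]
6. n5.live = false  [false]
7. n6.depth = "qq"  [terminal]
8. n7.cnt = 27  [terminal]
9. n5.lab = 9  [h.cnt * -2 + 63]
10. n5.fin = false  [false]
11. n4.ok = "rm"  ["rm"]
12. n4.live = false  [false]
13. n4.pre = 27  [27]
14. n4.key = -9  [C.lab - 18]
15. n8.cnt = true  [terminal]
16. n9.depth = "xw"  [terminal]
17. n3.ok = false  [A.sig > 10]
18. n11.env = false  [false]
19. n11.sig = 2  [2]
20. n12.live = false  [A.env == true]
21. n13.cnt = 24  [terminal]
22. n14.depth = "vz"  [terminal]
23. n15.depth = "px"  [terminal]
24. n12.lab = 8  [h.cnt - 16]
25. n12.fin = false  [C.live == true]
26. n11.ok = false  [A.env == true]
27. n16.cnt = -4  [terminal]
28. n10.ok = "nx"  ["nx"]
29. n10.live = false  [A.ok == true]
30. n10.pre = 3  [h.cnt + 7]
31. n10.key = 0  [h.cnt * 2 + 8]
32. n1.key = 6  [S.key * 3 + 6]
33. n1.fin = 21  [(if c.cnt then E.mk else S.key) - 1]
34. n17.ok = 19  [E.fin - 2]
35. n17.lim = 12  [E.key + 6]
36. n17.off = false  [E.fin > 21]
37. n18.ok = 2  [B₀.lim - 10]
38. n18.lim = 2  [B₀.ok - 17]
39. n18.off = false  [B₀.off == true]
40. n19.cnt = false  [terminal]
41. n20.live = false  [B.ok > 2]
42. n22.cnt = false  [terminal]
43. n21.ok = "wk"  ["wk"]
44. n21.live = true  [c.cnt == false]
45. n21.pre = -9  [-9]
46. n21.key = 14  [14]
47. n23.cnt = -8  [terminal]
48. n24.mk = true  [S.pre > -10]
49. n24.val = "mwk"  ["m" ++ S.ok]
50. n25.cnt = -9  [terminal]
51. n24.cnt = false  [h.cnt > -9]
52. n24.lim = false  [h.cnt > -9]
53. n20.lab = 3  [S.pre * -1 - 6]
54. n20.fin = false  [false]
55. n18.tag = 5  [B.lim + 3]
56. n26.cnt = 22  [terminal]
57. n17.tag = 3  [(if B₀.off then B₁.tag else h.cnt) - 19]
58. n0.ok = "vm"  ["vm"]
59. n0.live = false  [E.fin > 21]
60. n0.pre = 28  [B.tag + 25]
61. n0.key = 3  [E.key * -1 + 9]

3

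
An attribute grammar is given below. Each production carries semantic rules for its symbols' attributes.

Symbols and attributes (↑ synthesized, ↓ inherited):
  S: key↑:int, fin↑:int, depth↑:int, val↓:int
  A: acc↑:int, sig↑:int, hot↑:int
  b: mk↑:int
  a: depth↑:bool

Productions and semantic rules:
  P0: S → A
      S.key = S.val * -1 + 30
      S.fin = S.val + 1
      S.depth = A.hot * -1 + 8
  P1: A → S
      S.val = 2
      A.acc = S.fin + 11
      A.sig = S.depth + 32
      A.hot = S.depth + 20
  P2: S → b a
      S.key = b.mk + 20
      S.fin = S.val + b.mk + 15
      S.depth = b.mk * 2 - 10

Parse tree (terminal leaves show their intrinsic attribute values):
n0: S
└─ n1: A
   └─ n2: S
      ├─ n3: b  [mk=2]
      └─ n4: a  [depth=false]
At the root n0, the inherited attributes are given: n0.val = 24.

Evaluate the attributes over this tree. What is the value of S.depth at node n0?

-6

1. n0.val = 24  [given at root]
2. n2.val = 2  [2]
3. n3.mk = 2  [terminal]
4. n4.depth = false  [terminal]
5. n2.key = 22  [b.mk + 20]
6. n2.fin = 19  [S.val + b.mk + 15]
7. n2.depth = -6  [b.mk * 2 - 10]
8. n1.acc = 30  [S.fin + 11]
9. n1.sig = 26  [S.depth + 32]
10. n1.hot = 14  [S.depth + 20]
11. n0.key = 6  [S.val * -1 + 30]
12. n0.fin = 25  [S.val + 1]
13. n0.depth = -6  [A.hot * -1 + 8]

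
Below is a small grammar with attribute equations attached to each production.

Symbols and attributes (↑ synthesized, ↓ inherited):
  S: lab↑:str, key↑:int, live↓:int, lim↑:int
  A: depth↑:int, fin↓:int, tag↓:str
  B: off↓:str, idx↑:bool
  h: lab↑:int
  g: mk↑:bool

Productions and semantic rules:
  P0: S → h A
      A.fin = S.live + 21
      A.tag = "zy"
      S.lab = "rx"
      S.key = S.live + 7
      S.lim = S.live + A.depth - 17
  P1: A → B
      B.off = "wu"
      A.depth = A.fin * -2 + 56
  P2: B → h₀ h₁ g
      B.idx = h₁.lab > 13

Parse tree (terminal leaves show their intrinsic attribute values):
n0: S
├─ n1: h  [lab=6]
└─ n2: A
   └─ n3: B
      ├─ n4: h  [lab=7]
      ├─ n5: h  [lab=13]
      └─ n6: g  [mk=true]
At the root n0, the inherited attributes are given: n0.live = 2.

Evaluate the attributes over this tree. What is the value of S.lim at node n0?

1. n0.live = 2  [given at root]
2. n1.lab = 6  [terminal]
3. n2.fin = 23  [S.live + 21]
4. n2.tag = "zy"  ["zy"]
5. n3.off = "wu"  ["wu"]
6. n4.lab = 7  [terminal]
7. n5.lab = 13  [terminal]
8. n6.mk = true  [terminal]
9. n3.idx = false  [h₁.lab > 13]
10. n2.depth = 10  [A.fin * -2 + 56]
11. n0.lab = "rx"  ["rx"]
12. n0.key = 9  [S.live + 7]
13. n0.lim = -5  [S.live + A.depth - 17]

-5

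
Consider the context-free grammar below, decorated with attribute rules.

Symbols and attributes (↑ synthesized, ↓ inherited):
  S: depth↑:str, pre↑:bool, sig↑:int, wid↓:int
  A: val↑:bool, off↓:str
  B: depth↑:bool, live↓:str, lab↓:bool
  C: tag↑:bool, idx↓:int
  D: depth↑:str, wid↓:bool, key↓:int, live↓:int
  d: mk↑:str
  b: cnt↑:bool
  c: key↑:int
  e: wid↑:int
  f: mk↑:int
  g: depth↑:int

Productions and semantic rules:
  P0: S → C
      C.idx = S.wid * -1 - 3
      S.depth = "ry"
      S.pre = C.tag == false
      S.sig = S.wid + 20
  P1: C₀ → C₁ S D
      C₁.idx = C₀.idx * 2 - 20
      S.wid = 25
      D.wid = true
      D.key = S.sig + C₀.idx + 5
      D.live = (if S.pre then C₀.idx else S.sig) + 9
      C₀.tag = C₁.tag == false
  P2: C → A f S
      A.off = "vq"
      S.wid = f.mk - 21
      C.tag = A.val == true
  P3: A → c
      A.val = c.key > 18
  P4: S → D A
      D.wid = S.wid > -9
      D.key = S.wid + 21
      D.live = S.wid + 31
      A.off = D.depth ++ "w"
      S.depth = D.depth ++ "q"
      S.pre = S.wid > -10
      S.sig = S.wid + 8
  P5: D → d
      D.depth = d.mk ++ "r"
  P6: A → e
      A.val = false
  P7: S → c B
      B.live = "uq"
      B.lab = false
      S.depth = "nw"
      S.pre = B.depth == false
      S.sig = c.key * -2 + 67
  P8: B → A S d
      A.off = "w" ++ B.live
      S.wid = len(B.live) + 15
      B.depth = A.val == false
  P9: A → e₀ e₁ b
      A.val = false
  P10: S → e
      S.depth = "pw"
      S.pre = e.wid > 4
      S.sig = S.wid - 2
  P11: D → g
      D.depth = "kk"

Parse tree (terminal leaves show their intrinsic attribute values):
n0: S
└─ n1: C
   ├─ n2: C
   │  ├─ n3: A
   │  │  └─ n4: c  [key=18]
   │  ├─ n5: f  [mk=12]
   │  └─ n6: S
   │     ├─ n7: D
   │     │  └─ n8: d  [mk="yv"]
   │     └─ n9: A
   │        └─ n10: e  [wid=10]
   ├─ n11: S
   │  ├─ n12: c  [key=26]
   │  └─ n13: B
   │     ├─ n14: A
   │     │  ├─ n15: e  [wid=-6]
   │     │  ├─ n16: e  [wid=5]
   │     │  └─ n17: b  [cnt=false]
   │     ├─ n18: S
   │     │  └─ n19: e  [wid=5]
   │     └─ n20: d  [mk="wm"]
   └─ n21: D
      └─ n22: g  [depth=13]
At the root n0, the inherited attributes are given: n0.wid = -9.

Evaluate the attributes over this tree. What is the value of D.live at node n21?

24

1. n0.wid = -9  [given at root]
2. n1.idx = 6  [S.wid * -1 - 3]
3. n2.idx = -8  [C₀.idx * 2 - 20]
4. n3.off = "vq"  ["vq"]
5. n4.key = 18  [terminal]
6. n3.val = false  [c.key > 18]
7. n5.mk = 12  [terminal]
8. n6.wid = -9  [f.mk - 21]
9. n7.wid = false  [S.wid > -9]
10. n7.key = 12  [S.wid + 21]
11. n7.live = 22  [S.wid + 31]
12. n8.mk = "yv"  [terminal]
13. n7.depth = "yvr"  [d.mk ++ "r"]
14. n9.off = "yvrw"  [D.depth ++ "w"]
15. n10.wid = 10  [terminal]
16. n9.val = false  [false]
17. n6.depth = "yvrq"  [D.depth ++ "q"]
18. n6.pre = true  [S.wid > -10]
19. n6.sig = -1  [S.wid + 8]
20. n2.tag = false  [A.val == true]
21. n11.wid = 25  [25]
22. n12.key = 26  [terminal]
23. n13.live = "uq"  ["uq"]
24. n13.lab = false  [false]
25. n14.off = "wuq"  ["w" ++ B.live]
26. n15.wid = -6  [terminal]
27. n16.wid = 5  [terminal]
28. n17.cnt = false  [terminal]
29. n14.val = false  [false]
30. n18.wid = 17  [len(B.live) + 15]
31. n19.wid = 5  [terminal]
32. n18.depth = "pw"  ["pw"]
33. n18.pre = true  [e.wid > 4]
34. n18.sig = 15  [S.wid - 2]
35. n20.mk = "wm"  [terminal]
36. n13.depth = true  [A.val == false]
37. n11.depth = "nw"  ["nw"]
38. n11.pre = false  [B.depth == false]
39. n11.sig = 15  [c.key * -2 + 67]
40. n21.wid = true  [true]
41. n21.key = 26  [S.sig + C₀.idx + 5]
42. n21.live = 24  [(if S.pre then C₀.idx else S.sig) + 9]
43. n22.depth = 13  [terminal]
44. n21.depth = "kk"  ["kk"]
45. n1.tag = true  [C₁.tag == false]
46. n0.depth = "ry"  ["ry"]
47. n0.pre = false  [C.tag == false]
48. n0.sig = 11  [S.wid + 20]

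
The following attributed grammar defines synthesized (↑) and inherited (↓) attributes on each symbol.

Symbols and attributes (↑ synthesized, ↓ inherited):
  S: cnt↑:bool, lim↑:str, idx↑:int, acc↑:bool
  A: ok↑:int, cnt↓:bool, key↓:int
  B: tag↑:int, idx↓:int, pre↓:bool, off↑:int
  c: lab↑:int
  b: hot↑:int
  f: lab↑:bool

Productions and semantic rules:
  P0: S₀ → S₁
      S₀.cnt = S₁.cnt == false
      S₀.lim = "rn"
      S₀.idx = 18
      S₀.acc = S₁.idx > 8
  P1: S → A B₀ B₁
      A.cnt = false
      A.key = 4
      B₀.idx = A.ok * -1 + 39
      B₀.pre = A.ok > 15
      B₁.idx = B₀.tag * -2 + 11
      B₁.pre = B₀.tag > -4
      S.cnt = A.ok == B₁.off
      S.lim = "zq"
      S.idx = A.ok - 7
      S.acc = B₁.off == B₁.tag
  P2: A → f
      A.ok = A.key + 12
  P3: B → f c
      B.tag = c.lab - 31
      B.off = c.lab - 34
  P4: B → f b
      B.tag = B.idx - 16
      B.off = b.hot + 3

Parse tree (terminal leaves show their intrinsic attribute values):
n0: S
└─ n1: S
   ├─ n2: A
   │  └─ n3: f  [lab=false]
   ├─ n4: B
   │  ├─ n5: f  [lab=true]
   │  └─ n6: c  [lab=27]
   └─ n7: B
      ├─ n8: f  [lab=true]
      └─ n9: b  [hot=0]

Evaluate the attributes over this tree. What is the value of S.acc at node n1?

1. n2.cnt = false  [false]
2. n2.key = 4  [4]
3. n3.lab = false  [terminal]
4. n2.ok = 16  [A.key + 12]
5. n4.idx = 23  [A.ok * -1 + 39]
6. n4.pre = true  [A.ok > 15]
7. n5.lab = true  [terminal]
8. n6.lab = 27  [terminal]
9. n4.tag = -4  [c.lab - 31]
10. n4.off = -7  [c.lab - 34]
11. n7.idx = 19  [B₀.tag * -2 + 11]
12. n7.pre = false  [B₀.tag > -4]
13. n8.lab = true  [terminal]
14. n9.hot = 0  [terminal]
15. n7.tag = 3  [B.idx - 16]
16. n7.off = 3  [b.hot + 3]
17. n1.cnt = false  [A.ok == B₁.off]
18. n1.lim = "zq"  ["zq"]
19. n1.idx = 9  [A.ok - 7]
20. n1.acc = true  [B₁.off == B₁.tag]
21. n0.cnt = true  [S₁.cnt == false]
22. n0.lim = "rn"  ["rn"]
23. n0.idx = 18  [18]
24. n0.acc = true  [S₁.idx > 8]

true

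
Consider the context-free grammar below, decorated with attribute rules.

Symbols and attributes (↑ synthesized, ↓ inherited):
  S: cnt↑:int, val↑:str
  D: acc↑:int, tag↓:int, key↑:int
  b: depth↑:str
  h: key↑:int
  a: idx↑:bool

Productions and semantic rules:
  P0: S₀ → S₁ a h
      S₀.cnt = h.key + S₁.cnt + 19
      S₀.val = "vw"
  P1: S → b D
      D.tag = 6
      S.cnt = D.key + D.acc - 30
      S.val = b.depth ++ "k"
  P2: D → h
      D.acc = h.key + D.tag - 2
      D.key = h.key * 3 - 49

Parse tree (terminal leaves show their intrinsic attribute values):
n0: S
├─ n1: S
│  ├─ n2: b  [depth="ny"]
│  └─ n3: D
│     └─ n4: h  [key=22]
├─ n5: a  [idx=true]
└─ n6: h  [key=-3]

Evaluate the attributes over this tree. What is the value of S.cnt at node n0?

1. n2.depth = "ny"  [terminal]
2. n3.tag = 6  [6]
3. n4.key = 22  [terminal]
4. n3.acc = 26  [h.key + D.tag - 2]
5. n3.key = 17  [h.key * 3 - 49]
6. n1.cnt = 13  [D.key + D.acc - 30]
7. n1.val = "nyk"  [b.depth ++ "k"]
8. n5.idx = true  [terminal]
9. n6.key = -3  [terminal]
10. n0.cnt = 29  [h.key + S₁.cnt + 19]
11. n0.val = "vw"  ["vw"]

29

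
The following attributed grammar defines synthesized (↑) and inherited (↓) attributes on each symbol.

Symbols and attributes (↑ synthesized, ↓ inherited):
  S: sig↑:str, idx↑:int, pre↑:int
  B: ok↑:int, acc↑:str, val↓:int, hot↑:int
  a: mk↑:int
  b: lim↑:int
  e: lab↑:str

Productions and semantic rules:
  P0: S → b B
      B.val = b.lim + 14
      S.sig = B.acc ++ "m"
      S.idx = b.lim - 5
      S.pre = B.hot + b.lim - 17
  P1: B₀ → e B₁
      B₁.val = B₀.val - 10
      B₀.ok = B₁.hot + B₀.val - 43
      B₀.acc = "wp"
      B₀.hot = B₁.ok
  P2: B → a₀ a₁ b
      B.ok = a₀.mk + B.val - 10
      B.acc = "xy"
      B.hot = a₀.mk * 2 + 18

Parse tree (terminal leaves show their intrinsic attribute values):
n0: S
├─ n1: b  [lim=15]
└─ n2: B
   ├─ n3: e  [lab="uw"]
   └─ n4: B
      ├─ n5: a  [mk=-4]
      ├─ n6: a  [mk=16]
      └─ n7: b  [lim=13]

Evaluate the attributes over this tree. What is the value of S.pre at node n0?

3

1. n1.lim = 15  [terminal]
2. n2.val = 29  [b.lim + 14]
3. n3.lab = "uw"  [terminal]
4. n4.val = 19  [B₀.val - 10]
5. n5.mk = -4  [terminal]
6. n6.mk = 16  [terminal]
7. n7.lim = 13  [terminal]
8. n4.ok = 5  [a₀.mk + B.val - 10]
9. n4.acc = "xy"  ["xy"]
10. n4.hot = 10  [a₀.mk * 2 + 18]
11. n2.ok = -4  [B₁.hot + B₀.val - 43]
12. n2.acc = "wp"  ["wp"]
13. n2.hot = 5  [B₁.ok]
14. n0.sig = "wpm"  [B.acc ++ "m"]
15. n0.idx = 10  [b.lim - 5]
16. n0.pre = 3  [B.hot + b.lim - 17]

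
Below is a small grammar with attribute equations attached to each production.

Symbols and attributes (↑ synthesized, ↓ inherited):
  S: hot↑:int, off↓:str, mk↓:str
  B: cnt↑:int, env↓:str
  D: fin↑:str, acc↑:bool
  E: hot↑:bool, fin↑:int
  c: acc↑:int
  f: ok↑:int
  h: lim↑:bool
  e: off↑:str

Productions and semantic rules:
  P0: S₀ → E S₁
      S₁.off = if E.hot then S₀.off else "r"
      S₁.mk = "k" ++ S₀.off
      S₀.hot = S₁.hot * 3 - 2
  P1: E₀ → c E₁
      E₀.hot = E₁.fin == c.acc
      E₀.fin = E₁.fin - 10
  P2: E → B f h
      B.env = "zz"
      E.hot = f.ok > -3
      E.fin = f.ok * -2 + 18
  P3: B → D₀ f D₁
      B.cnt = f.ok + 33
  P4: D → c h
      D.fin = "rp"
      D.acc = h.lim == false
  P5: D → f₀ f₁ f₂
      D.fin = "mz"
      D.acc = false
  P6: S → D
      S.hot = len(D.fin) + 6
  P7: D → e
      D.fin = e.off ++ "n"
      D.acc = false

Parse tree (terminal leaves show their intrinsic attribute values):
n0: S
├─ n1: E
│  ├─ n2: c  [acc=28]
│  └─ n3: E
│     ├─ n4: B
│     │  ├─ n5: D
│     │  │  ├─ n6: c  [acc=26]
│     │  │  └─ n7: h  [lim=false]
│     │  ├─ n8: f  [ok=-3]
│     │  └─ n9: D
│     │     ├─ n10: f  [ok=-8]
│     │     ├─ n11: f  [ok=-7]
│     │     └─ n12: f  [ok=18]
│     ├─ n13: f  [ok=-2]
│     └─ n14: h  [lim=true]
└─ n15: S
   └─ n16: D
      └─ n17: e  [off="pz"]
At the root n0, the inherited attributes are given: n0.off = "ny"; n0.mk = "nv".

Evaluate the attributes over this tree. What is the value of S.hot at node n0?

25

1. n0.off = "ny"  [given at root]
2. n0.mk = "nv"  [given at root]
3. n2.acc = 28  [terminal]
4. n4.env = "zz"  ["zz"]
5. n6.acc = 26  [terminal]
6. n7.lim = false  [terminal]
7. n5.fin = "rp"  ["rp"]
8. n5.acc = true  [h.lim == false]
9. n8.ok = -3  [terminal]
10. n10.ok = -8  [terminal]
11. n11.ok = -7  [terminal]
12. n12.ok = 18  [terminal]
13. n9.fin = "mz"  ["mz"]
14. n9.acc = false  [false]
15. n4.cnt = 30  [f.ok + 33]
16. n13.ok = -2  [terminal]
17. n14.lim = true  [terminal]
18. n3.hot = true  [f.ok > -3]
19. n3.fin = 22  [f.ok * -2 + 18]
20. n1.hot = false  [E₁.fin == c.acc]
21. n1.fin = 12  [E₁.fin - 10]
22. n15.off = "r"  [if E.hot then S₀.off else "r"]
23. n15.mk = "kny"  ["k" ++ S₀.off]
24. n17.off = "pz"  [terminal]
25. n16.fin = "pzn"  [e.off ++ "n"]
26. n16.acc = false  [false]
27. n15.hot = 9  [len(D.fin) + 6]
28. n0.hot = 25  [S₁.hot * 3 - 2]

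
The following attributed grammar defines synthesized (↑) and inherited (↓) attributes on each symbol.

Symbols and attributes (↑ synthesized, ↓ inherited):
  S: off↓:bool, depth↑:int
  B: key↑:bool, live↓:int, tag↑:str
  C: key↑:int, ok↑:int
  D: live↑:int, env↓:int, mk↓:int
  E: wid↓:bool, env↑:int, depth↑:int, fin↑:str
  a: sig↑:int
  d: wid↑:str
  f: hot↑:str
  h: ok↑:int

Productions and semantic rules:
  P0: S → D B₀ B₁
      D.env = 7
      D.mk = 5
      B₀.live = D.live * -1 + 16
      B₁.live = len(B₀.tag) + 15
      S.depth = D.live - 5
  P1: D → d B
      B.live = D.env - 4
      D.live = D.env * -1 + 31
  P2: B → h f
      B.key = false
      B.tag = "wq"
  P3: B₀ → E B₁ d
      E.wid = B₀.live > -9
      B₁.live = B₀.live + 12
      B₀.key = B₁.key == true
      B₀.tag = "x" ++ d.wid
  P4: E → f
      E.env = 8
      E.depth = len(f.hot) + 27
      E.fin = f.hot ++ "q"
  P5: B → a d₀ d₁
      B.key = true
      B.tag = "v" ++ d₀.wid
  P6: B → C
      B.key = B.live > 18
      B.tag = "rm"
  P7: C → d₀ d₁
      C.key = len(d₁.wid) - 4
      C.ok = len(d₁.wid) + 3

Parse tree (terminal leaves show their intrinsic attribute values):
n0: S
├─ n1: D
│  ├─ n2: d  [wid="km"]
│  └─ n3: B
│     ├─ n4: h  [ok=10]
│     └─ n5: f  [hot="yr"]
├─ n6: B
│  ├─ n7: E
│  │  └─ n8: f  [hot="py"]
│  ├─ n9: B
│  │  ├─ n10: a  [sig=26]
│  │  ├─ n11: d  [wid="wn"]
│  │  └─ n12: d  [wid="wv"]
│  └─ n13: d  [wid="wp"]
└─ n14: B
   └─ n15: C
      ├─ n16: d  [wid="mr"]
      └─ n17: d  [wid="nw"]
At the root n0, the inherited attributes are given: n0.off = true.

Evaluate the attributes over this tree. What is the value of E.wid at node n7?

1. n0.off = true  [given at root]
2. n1.env = 7  [7]
3. n1.mk = 5  [5]
4. n2.wid = "km"  [terminal]
5. n3.live = 3  [D.env - 4]
6. n4.ok = 10  [terminal]
7. n5.hot = "yr"  [terminal]
8. n3.key = false  [false]
9. n3.tag = "wq"  ["wq"]
10. n1.live = 24  [D.env * -1 + 31]
11. n6.live = -8  [D.live * -1 + 16]
12. n7.wid = true  [B₀.live > -9]
13. n8.hot = "py"  [terminal]
14. n7.env = 8  [8]
15. n7.depth = 29  [len(f.hot) + 27]
16. n7.fin = "pyq"  [f.hot ++ "q"]
17. n9.live = 4  [B₀.live + 12]
18. n10.sig = 26  [terminal]
19. n11.wid = "wn"  [terminal]
20. n12.wid = "wv"  [terminal]
21. n9.key = true  [true]
22. n9.tag = "vwn"  ["v" ++ d₀.wid]
23. n13.wid = "wp"  [terminal]
24. n6.key = true  [B₁.key == true]
25. n6.tag = "xwp"  ["x" ++ d.wid]
26. n14.live = 18  [len(B₀.tag) + 15]
27. n16.wid = "mr"  [terminal]
28. n17.wid = "nw"  [terminal]
29. n15.key = -2  [len(d₁.wid) - 4]
30. n15.ok = 5  [len(d₁.wid) + 3]
31. n14.key = false  [B.live > 18]
32. n14.tag = "rm"  ["rm"]
33. n0.depth = 19  [D.live - 5]

true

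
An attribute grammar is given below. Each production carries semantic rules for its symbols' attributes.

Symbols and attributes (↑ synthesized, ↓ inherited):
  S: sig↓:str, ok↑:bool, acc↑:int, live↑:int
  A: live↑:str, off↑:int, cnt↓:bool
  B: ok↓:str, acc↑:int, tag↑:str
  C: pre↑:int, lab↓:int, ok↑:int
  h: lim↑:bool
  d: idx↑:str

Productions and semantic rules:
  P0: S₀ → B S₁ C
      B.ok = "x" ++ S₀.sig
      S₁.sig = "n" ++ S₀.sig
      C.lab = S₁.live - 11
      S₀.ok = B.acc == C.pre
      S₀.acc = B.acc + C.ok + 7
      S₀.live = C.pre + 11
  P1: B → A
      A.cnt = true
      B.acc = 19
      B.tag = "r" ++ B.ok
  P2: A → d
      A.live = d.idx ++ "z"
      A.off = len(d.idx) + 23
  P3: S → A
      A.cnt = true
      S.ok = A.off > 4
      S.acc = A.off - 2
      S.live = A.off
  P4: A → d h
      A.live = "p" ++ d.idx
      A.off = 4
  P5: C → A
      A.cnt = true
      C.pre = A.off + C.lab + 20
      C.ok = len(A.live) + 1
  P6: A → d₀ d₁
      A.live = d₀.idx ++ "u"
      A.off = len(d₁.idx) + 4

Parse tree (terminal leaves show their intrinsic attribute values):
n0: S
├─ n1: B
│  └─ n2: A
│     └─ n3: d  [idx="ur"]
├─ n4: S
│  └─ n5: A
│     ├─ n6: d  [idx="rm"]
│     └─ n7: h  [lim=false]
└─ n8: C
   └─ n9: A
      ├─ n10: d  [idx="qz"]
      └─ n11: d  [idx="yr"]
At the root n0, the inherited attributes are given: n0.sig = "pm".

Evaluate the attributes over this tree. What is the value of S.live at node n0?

30

1. n0.sig = "pm"  [given at root]
2. n1.ok = "xpm"  ["x" ++ S₀.sig]
3. n2.cnt = true  [true]
4. n3.idx = "ur"  [terminal]
5. n2.live = "urz"  [d.idx ++ "z"]
6. n2.off = 25  [len(d.idx) + 23]
7. n1.acc = 19  [19]
8. n1.tag = "rxpm"  ["r" ++ B.ok]
9. n4.sig = "npm"  ["n" ++ S₀.sig]
10. n5.cnt = true  [true]
11. n6.idx = "rm"  [terminal]
12. n7.lim = false  [terminal]
13. n5.live = "prm"  ["p" ++ d.idx]
14. n5.off = 4  [4]
15. n4.ok = false  [A.off > 4]
16. n4.acc = 2  [A.off - 2]
17. n4.live = 4  [A.off]
18. n8.lab = -7  [S₁.live - 11]
19. n9.cnt = true  [true]
20. n10.idx = "qz"  [terminal]
21. n11.idx = "yr"  [terminal]
22. n9.live = "qzu"  [d₀.idx ++ "u"]
23. n9.off = 6  [len(d₁.idx) + 4]
24. n8.pre = 19  [A.off + C.lab + 20]
25. n8.ok = 4  [len(A.live) + 1]
26. n0.ok = true  [B.acc == C.pre]
27. n0.acc = 30  [B.acc + C.ok + 7]
28. n0.live = 30  [C.pre + 11]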